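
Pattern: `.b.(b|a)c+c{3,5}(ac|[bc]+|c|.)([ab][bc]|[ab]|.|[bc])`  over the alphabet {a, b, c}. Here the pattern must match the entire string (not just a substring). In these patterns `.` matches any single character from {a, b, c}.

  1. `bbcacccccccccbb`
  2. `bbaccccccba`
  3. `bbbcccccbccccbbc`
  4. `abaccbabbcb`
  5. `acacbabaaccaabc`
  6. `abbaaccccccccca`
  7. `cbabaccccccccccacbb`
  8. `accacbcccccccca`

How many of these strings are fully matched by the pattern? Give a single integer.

1 → match
2 → no match
3 → no match
4 → no match
5 → no match
6 → no match
7 → no match
8 → no match
Total matched: 1

1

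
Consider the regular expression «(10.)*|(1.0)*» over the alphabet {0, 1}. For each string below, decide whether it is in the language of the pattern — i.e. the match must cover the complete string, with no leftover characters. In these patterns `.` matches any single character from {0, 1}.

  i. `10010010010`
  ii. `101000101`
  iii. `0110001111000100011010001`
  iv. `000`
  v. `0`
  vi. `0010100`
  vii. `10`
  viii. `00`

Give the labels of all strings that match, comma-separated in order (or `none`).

i → no match
ii → no match
iii → no match
iv → no match
v → no match
vi → no match
vii → no match
viii → no match

none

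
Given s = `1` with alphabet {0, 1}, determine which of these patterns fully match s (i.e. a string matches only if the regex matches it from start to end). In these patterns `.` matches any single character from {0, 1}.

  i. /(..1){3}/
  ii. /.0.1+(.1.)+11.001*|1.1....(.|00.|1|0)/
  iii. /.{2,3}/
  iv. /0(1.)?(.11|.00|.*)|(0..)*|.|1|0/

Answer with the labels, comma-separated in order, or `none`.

iv

i → no match
ii → no match
iii → no match
iv → match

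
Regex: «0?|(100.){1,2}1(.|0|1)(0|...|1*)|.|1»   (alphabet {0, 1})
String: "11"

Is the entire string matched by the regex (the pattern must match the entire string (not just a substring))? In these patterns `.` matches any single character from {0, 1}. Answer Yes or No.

No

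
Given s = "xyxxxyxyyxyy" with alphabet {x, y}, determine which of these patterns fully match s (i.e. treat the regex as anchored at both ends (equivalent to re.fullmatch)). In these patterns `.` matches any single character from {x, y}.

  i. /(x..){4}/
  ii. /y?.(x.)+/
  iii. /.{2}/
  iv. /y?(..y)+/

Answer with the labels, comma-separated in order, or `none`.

i → match
ii → no match
iii → no match
iv → no match

i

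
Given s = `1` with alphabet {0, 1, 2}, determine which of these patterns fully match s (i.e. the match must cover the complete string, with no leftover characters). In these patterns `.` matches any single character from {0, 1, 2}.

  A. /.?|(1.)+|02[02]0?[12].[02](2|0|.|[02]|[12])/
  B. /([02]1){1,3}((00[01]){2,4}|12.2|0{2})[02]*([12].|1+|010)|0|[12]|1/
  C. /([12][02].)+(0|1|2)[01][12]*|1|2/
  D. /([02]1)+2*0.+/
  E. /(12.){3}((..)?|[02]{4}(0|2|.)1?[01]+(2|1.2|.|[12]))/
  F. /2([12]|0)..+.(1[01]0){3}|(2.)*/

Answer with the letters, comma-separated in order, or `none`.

A, B, C

A → match
B → match
C → match
D → no match
E → no match — must start with `12`
F → no match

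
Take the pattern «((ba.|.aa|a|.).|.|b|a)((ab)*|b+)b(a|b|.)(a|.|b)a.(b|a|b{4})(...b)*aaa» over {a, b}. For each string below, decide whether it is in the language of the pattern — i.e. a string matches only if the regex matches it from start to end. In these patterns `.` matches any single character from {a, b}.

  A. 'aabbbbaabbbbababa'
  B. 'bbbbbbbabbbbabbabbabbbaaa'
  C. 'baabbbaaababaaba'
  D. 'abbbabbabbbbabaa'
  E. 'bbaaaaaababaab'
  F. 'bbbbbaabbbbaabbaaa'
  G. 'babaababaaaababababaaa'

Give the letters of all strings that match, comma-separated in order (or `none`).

B, F

A → no match — must end with 'aaa'
B → match
C → no match — must end with 'aaa'
D → no match — must end with 'aaa'
E → no match — must end with 'aaa'
F → match
G → no match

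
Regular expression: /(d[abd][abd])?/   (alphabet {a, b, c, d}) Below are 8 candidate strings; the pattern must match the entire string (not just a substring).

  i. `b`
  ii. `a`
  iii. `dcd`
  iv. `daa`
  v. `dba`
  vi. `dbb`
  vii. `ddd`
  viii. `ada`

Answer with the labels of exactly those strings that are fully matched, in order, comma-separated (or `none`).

i → no match
ii → no match
iii → no match
iv → match
v → match
vi → match
vii → match
viii → no match

iv, v, vi, vii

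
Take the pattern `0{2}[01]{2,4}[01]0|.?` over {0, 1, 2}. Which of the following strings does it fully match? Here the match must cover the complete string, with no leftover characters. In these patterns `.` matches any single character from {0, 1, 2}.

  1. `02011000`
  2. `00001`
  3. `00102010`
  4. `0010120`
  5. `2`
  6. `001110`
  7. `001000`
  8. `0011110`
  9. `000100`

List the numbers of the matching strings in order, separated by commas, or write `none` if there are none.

5, 6, 7, 8, 9

1 → no match
2 → no match
3 → no match
4 → no match
5 → match
6 → match
7 → match
8 → match
9 → match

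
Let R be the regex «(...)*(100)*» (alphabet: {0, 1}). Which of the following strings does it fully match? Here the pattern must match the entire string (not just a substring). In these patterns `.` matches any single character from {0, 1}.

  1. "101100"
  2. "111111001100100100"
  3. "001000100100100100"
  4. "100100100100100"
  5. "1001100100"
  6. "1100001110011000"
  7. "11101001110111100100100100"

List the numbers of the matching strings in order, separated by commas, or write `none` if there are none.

1 → match
2 → match
3 → match
4 → match
5 → no match
6 → no match
7 → no match

1, 2, 3, 4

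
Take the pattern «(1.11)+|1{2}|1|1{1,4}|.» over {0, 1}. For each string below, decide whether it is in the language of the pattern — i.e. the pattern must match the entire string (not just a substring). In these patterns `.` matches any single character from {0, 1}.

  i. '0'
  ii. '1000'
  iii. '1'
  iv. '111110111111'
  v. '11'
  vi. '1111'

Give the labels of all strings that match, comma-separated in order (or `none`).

i, iii, iv, v, vi

i → match
ii → no match
iii → match
iv → match
v → match
vi → match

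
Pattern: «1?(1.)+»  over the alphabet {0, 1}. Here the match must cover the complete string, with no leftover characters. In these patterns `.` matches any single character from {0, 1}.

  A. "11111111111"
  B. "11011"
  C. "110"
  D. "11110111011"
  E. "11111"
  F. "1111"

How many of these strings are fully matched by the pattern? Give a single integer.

A. "11111111111" → match
B. "11011" → match
C. "110" → match
D. "11110111011" → match
E. "11111" → match
F. "1111" → match
Total matched: 6

6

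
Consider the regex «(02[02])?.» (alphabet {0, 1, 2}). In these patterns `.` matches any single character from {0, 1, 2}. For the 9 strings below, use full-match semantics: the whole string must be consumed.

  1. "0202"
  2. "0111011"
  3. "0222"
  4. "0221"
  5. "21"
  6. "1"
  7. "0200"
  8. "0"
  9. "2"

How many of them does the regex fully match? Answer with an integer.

7

1 → match
2 → no match
3 → match
4 → match
5 → no match
6 → match
7 → match
8 → match
9 → match
Total matched: 7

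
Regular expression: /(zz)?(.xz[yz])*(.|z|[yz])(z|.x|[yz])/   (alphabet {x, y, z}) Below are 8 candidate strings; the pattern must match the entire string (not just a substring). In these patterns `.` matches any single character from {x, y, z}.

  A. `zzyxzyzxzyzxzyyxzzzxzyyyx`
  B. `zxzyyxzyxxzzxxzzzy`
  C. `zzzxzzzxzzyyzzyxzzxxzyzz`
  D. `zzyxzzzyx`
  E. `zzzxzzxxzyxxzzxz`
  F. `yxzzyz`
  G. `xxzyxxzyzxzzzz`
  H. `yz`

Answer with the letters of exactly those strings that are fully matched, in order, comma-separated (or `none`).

A, B, D, E, F, G, H

A → match
B → match
C → no match
D → match
E → match
F → match
G → match
H → match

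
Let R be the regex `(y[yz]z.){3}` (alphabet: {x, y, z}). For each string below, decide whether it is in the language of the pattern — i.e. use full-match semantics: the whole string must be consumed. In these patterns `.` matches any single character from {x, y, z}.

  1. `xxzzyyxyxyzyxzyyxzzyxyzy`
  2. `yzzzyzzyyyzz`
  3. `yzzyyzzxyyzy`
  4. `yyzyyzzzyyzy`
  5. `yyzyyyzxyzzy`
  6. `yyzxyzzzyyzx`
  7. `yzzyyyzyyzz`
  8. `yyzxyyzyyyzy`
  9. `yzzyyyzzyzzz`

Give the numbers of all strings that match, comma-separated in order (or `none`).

1 → no match — must start with `y`
2 → match
3 → match
4 → match
5 → match
6 → match
7 → no match
8 → match
9 → match

2, 3, 4, 5, 6, 8, 9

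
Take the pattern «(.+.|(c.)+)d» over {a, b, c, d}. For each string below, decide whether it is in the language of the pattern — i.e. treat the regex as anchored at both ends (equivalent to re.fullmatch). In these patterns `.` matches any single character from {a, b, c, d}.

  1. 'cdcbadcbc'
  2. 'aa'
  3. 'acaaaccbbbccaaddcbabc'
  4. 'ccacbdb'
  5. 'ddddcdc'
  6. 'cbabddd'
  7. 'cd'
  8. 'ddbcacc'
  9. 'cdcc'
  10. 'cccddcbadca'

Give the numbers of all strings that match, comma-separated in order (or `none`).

1 → no match — must end with 'd'
2 → no match — must end with 'd'
3 → no match — must end with 'd'
4 → no match — must end with 'd'
5 → no match — must end with 'd'
6 → match
7 → no match
8 → no match — must end with 'd'
9 → no match — must end with 'd'
10 → no match — must end with 'd'

6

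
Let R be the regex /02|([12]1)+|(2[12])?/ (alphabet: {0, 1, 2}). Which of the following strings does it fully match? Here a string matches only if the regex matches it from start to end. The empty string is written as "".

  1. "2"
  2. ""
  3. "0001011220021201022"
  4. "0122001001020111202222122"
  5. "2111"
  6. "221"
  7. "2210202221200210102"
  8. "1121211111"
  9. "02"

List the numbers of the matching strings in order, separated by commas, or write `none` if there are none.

2, 5, 8, 9

1 → no match
2 → match
3 → no match
4 → no match
5 → match
6 → no match
7 → no match
8 → match
9 → match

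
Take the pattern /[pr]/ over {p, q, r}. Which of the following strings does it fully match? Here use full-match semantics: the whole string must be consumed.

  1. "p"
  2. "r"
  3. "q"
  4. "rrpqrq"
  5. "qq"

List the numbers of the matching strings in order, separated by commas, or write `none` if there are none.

1, 2

1. "p" → match
2. "r" → match
3. "q" → no match
4. "rrpqrq" → no match
5. "qq" → no match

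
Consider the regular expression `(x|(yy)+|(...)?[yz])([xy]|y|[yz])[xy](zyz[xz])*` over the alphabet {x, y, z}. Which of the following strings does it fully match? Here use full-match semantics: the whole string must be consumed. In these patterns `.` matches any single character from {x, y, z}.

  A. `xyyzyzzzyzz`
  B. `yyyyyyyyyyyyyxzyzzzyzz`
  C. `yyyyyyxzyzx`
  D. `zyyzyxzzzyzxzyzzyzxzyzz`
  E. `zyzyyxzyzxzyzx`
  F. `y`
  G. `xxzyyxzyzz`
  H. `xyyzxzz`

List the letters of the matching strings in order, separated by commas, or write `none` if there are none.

A. `xyyzyzzzyzz` → match
B → match
C. `yyyyyyxzyzx` → no match
D → no match
E → match
F. `y` → no match
G. `xxzyyxzyzz` → match
H. `xyyzxzz` → no match

A, B, E, G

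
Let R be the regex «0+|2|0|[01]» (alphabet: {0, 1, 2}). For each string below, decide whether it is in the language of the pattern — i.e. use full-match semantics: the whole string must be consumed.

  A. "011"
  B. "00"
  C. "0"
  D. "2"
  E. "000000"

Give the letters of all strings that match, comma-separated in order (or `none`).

B, C, D, E

A → no match
B → match
C → match
D → match
E → match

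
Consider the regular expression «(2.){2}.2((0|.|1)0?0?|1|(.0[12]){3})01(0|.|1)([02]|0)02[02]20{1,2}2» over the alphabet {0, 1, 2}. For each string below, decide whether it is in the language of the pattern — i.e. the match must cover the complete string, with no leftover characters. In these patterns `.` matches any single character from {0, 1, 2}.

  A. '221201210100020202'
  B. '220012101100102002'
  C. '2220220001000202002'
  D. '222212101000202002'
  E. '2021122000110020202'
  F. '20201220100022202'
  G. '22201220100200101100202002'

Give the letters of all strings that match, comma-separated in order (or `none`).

C, D, E, F, G

A → no match
B → no match
C → match
D → match
E → match
F → match
G → match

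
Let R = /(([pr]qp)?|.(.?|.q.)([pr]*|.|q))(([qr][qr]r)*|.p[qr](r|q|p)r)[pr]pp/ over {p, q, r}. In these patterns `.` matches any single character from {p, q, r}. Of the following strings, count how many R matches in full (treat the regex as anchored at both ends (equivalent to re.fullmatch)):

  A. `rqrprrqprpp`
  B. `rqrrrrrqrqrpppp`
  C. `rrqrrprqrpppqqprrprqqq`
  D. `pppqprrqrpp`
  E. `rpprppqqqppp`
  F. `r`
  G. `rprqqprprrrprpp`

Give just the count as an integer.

A. `rqrprrqprpp` → no match
B → no match
C → no match — must end with `pp`
D. `pppqprrqrpp` → no match
E. `rpprppqqqppp` → no match
F. `r` → no match — must end with `pp`
G → no match
Total matched: 0

0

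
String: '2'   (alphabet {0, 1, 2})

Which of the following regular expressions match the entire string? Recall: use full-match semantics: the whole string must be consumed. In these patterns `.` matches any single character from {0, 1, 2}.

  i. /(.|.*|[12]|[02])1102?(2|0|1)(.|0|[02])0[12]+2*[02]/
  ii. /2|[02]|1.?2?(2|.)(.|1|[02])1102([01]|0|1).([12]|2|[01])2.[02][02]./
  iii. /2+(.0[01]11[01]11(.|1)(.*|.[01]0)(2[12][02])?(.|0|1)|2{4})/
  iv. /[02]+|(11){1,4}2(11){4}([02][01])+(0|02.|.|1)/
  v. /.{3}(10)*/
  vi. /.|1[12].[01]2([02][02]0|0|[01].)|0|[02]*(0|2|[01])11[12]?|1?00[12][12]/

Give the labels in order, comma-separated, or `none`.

ii, iv, vi

i → no match
ii → match
iii → no match
iv → match
v → no match
vi → match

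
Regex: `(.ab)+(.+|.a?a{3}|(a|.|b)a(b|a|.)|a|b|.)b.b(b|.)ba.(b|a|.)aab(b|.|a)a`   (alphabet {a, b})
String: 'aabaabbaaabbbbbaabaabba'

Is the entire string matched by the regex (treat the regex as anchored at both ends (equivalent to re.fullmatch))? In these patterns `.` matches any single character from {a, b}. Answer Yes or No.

Yes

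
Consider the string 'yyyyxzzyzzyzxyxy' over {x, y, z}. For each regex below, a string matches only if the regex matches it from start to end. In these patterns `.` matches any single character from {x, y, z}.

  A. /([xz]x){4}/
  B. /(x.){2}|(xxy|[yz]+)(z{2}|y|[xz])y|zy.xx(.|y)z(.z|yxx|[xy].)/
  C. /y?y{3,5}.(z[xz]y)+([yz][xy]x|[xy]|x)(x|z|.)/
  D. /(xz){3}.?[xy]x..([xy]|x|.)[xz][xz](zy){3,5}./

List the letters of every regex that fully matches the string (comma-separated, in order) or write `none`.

A → no match — must end with 'x'
B → no match
C → match
D → no match — must start with 'xz'

C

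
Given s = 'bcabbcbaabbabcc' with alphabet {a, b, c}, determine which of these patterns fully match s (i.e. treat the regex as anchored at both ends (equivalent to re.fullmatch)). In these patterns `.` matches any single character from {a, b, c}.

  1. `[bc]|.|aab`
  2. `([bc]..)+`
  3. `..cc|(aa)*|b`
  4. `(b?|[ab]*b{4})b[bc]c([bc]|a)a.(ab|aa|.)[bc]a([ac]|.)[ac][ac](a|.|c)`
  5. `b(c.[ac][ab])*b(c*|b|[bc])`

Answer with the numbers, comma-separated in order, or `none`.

2

1 → no match
2 → match
3 → no match
4 → no match
5 → no match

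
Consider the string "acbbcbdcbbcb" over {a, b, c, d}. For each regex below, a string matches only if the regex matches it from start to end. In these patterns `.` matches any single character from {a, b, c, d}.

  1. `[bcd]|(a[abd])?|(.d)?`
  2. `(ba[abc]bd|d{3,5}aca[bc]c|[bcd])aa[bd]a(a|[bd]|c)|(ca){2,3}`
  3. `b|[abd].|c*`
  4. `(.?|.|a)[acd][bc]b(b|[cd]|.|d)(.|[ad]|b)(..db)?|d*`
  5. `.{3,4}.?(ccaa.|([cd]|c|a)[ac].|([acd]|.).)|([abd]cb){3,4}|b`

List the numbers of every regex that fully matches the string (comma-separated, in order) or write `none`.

1 → no match
2 → no match
3 → no match
4 → no match
5 → match

5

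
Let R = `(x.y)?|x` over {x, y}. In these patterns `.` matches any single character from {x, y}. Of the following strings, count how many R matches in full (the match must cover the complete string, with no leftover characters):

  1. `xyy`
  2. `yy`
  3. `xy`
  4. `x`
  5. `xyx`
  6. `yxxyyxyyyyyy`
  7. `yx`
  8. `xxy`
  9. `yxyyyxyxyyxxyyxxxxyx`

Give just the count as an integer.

3

1 → match
2 → no match
3 → no match
4 → match
5 → no match
6 → no match
7 → no match
8 → match
9 → no match
Total matched: 3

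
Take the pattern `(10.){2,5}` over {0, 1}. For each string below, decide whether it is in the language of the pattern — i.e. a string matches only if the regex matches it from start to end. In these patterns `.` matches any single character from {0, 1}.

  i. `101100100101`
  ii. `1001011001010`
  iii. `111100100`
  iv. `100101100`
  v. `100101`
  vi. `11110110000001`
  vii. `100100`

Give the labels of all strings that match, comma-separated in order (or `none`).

i. `101100100101` → match
ii → no match
iii. `111100100` → no match — must start with `10`
iv. `100101100` → match
v. `100101` → match
vi → no match — must start with `10`
vii. `100100` → match

i, iv, v, vii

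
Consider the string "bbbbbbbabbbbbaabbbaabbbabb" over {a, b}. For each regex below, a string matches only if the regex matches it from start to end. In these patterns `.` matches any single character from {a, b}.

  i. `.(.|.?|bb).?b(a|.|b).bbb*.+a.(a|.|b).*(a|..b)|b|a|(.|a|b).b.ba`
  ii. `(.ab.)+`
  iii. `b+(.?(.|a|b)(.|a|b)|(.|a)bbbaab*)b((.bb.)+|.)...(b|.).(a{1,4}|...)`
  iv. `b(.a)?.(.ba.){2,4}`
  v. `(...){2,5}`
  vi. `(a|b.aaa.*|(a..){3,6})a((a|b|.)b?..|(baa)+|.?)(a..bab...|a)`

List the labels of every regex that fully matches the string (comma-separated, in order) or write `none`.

i, iii

i → match
ii → no match
iii → match
iv → no match
v → no match
vi → no match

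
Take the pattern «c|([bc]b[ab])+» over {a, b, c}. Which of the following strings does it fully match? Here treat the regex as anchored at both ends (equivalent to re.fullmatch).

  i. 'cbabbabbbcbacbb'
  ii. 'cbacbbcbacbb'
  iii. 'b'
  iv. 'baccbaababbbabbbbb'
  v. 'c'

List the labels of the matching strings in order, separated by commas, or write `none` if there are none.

i, ii, v

i → match
ii. 'cbacbbcbacbb' → match
iii. 'b' → no match
iv → no match
v. 'c' → match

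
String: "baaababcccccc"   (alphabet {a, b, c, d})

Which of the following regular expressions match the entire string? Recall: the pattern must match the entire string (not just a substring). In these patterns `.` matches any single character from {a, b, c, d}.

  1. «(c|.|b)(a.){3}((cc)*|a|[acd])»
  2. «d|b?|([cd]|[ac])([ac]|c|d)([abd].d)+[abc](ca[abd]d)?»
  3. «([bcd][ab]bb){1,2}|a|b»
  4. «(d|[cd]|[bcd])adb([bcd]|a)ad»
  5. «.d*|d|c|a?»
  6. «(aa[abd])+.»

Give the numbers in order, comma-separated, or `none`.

1 → match
2 → no match
3 → no match
4 → no match — must end with "ad"
5 → no match
6 → no match — must start with "aa"

1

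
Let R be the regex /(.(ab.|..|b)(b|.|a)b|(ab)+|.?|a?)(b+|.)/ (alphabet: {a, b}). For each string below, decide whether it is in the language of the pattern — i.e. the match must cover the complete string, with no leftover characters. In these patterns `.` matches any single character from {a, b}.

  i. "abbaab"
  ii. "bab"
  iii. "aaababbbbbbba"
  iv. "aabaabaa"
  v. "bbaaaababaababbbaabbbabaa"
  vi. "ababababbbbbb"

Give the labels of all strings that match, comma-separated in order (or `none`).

i. "abbaab" → no match
ii. "bab" → no match
iii → no match
iv. "aabaabaa" → no match
v → no match
vi → match

vi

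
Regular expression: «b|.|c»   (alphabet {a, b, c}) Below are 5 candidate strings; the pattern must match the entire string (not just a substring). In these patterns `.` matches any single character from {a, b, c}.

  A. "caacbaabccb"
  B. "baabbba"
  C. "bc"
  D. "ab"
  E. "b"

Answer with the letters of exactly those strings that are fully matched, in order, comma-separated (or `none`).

E

A. "caacbaabccb" → no match
B. "baabbba" → no match
C. "bc" → no match
D. "ab" → no match
E. "b" → match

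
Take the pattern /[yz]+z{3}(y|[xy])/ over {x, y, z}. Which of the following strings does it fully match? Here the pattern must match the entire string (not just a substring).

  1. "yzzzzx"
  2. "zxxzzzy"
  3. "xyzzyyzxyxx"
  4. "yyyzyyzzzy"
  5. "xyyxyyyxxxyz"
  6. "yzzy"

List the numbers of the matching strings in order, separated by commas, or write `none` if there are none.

1, 4

1 → match
2 → no match
3 → no match
4 → match
5 → no match
6 → no match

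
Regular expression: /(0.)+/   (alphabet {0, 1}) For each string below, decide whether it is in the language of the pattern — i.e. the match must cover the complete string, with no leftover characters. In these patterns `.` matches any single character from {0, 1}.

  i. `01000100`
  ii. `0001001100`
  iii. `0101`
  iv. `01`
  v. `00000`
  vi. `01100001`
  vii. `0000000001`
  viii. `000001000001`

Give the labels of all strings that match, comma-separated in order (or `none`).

i. `01000100` → match
ii. `0001001100` → no match
iii. `0101` → match
iv. `01` → match
v. `00000` → no match
vi. `01100001` → no match
vii. `0000000001` → match
viii. `000001000001` → match

i, iii, iv, vii, viii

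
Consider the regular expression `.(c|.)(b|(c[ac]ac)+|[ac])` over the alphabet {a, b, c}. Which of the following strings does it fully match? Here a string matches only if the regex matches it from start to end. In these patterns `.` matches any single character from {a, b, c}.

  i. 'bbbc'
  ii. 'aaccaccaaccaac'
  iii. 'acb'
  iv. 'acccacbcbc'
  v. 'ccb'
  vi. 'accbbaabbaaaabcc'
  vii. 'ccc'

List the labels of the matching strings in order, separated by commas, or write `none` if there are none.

i → no match
ii → match
iii → match
iv → no match
v → match
vi → no match
vii → match

ii, iii, v, vii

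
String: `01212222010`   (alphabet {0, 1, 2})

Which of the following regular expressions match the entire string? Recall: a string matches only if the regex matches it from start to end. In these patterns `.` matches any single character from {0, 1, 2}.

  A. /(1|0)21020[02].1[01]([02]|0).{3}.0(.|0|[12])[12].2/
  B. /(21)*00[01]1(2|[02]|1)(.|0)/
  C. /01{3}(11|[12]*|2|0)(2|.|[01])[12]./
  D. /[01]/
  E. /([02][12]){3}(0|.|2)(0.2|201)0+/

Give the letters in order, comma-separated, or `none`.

A → no match — must end with `2`
B → no match
C → no match
D → no match
E → match

E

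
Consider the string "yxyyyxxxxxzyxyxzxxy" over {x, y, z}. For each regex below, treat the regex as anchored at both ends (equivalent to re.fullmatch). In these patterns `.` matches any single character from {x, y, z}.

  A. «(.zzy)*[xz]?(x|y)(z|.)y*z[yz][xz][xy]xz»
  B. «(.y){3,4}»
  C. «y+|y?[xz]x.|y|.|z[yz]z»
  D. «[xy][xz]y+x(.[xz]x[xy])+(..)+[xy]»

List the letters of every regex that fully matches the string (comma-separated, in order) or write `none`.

D

A → no match — must end with "xz"
B → no match
C → no match
D → match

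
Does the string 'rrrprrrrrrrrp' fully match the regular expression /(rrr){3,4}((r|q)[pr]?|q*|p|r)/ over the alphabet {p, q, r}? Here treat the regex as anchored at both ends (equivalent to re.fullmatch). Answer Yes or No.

No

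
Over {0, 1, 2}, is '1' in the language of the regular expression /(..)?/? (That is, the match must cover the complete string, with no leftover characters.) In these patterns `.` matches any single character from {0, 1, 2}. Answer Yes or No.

No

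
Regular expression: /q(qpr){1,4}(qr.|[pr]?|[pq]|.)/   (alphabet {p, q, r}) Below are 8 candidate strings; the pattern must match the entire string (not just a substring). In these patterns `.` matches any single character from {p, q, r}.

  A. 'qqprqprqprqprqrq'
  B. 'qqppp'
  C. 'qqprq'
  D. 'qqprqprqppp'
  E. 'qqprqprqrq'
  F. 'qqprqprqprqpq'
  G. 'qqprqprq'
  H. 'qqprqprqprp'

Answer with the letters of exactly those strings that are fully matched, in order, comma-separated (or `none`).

A → match
B → no match — must start with 'qqpr'
C → match
D → no match
E → match
F → no match
G → match
H → match

A, C, E, G, H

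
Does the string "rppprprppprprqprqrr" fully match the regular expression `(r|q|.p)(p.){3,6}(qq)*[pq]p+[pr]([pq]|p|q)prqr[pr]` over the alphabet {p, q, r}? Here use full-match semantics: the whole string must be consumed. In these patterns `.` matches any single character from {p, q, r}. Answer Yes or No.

No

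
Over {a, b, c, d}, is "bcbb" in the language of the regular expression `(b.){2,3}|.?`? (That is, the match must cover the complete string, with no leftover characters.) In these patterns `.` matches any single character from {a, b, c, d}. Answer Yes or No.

Yes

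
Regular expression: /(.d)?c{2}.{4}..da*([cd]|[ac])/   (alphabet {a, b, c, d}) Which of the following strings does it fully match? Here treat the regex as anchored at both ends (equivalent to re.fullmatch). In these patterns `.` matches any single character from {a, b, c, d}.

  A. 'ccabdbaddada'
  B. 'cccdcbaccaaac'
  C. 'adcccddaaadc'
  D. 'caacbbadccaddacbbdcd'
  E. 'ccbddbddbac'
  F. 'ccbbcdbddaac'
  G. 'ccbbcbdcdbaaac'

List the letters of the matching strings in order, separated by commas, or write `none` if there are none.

A → no match
B → no match
C → match
D → no match
E → no match
F → match
G → no match

C, F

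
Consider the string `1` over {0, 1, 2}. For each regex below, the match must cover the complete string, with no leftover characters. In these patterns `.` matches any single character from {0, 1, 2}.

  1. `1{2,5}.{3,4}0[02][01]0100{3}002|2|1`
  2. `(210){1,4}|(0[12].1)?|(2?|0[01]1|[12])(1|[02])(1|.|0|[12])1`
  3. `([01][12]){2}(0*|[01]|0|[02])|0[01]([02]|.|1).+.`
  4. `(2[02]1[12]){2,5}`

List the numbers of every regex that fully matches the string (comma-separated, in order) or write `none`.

1

1 → match
2 → no match
3 → no match
4 → no match — must start with `2`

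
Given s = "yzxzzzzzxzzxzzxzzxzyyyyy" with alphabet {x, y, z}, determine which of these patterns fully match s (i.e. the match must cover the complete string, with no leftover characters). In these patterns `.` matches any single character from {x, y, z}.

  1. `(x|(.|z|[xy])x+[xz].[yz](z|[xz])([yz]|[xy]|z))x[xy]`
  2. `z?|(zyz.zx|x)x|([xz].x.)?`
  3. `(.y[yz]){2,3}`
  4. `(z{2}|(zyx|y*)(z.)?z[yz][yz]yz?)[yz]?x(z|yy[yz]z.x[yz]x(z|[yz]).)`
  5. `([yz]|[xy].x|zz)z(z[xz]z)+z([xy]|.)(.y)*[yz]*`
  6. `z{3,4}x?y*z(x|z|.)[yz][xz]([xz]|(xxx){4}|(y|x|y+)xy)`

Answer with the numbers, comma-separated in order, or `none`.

5

1 → no match
2 → no match
3 → no match
4 → no match
5 → match
6 → no match — must start with "z"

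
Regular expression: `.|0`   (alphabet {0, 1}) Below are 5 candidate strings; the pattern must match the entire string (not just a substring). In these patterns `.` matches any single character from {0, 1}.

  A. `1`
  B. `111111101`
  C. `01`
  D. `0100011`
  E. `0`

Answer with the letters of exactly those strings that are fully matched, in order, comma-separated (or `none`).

A → match
B → no match
C → no match
D → no match
E → match

A, E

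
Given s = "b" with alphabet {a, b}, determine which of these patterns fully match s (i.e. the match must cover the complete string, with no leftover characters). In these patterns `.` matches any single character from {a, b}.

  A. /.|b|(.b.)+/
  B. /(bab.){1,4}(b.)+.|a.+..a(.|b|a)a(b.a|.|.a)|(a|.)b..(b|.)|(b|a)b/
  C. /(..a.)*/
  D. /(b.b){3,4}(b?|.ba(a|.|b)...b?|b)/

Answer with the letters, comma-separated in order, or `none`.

A

A → match
B → no match
C → no match
D → no match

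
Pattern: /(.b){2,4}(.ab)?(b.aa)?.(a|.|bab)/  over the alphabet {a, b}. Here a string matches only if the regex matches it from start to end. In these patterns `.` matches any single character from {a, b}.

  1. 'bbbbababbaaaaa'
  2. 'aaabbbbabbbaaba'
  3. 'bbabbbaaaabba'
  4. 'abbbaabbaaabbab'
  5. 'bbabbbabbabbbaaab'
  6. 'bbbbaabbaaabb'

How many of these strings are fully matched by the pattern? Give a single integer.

4

1 → match
2 → no match
3 → no match
4 → match
5 → match
6 → match
Total matched: 4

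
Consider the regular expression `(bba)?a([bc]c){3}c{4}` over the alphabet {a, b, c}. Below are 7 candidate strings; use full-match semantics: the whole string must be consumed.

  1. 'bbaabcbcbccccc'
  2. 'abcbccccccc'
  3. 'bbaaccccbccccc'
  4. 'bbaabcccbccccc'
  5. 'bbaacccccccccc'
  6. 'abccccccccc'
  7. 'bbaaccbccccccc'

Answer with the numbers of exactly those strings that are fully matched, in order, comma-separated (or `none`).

1, 2, 3, 4, 5, 6, 7

1 → match
2. 'abcbccccccc' → match
3 → match
4 → match
5 → match
6. 'abccccccccc' → match
7 → match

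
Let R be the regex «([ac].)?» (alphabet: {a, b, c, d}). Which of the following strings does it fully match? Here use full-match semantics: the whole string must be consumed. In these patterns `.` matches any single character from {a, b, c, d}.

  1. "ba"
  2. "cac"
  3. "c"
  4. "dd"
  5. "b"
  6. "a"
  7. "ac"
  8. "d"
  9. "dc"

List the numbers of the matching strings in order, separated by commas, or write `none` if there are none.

1 → no match
2 → no match
3 → no match
4 → no match
5 → no match
6 → no match
7 → match
8 → no match
9 → no match

7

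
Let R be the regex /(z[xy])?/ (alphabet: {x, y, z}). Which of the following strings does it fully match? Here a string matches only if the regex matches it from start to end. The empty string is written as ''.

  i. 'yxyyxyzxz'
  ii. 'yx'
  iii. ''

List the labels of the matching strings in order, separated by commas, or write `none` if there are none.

i → no match
ii → no match
iii → match

iii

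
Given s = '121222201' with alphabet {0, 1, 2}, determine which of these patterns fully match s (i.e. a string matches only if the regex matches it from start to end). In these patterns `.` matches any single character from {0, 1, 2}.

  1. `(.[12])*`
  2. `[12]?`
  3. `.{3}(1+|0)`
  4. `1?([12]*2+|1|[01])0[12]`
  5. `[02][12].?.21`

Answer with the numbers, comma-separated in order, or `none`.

1 → no match
2 → no match
3 → no match
4 → match
5 → no match — must end with '21'

4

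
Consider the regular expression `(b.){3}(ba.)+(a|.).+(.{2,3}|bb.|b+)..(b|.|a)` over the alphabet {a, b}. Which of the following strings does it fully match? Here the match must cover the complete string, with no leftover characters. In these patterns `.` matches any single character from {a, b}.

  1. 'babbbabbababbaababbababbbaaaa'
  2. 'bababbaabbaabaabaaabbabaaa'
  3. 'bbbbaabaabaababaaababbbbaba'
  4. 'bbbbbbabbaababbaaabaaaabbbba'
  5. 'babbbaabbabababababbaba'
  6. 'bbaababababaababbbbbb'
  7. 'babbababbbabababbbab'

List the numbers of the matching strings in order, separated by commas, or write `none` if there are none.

1 → no match
2 → no match
3 → no match
4 → no match
5 → no match
6 → no match
7 → no match

none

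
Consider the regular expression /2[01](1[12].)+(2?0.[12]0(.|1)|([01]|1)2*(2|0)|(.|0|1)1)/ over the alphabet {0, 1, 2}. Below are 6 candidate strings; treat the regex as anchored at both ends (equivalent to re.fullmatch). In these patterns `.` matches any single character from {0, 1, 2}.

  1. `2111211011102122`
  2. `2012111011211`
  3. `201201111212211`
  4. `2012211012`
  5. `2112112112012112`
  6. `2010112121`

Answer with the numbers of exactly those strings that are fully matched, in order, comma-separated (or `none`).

1 → no match
2 → match
3 → no match
4 → match
5 → match
6 → no match

2, 4, 5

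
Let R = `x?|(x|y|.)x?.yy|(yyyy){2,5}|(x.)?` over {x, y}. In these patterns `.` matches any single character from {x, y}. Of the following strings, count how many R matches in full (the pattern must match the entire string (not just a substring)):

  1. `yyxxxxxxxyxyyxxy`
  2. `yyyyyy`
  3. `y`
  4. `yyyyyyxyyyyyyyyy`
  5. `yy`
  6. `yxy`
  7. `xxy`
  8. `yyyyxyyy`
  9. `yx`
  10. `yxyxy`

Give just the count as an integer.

1 → no match
2 → no match
3 → no match
4 → no match
5 → no match
6 → no match
7 → no match
8 → no match
9 → no match
10 → no match
Total matched: 0

0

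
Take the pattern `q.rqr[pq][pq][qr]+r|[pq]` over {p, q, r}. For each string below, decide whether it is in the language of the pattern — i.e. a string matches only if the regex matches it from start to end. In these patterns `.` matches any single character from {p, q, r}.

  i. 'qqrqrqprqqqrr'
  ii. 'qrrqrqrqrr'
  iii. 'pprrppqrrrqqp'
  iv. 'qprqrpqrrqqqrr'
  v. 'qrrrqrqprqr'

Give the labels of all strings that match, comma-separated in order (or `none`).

i, iv

i → match
ii → no match
iii → no match
iv → match
v → no match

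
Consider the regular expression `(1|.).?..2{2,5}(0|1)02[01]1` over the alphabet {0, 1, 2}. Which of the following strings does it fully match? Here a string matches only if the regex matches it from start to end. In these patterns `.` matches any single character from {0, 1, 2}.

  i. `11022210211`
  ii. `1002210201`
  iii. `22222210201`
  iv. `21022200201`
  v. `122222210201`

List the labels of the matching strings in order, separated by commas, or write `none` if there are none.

i, ii, iii, iv, v

i. `11022210211` → match
ii. `1002210201` → match
iii. `22222210201` → match
iv. `21022200201` → match
v. `122222210201` → match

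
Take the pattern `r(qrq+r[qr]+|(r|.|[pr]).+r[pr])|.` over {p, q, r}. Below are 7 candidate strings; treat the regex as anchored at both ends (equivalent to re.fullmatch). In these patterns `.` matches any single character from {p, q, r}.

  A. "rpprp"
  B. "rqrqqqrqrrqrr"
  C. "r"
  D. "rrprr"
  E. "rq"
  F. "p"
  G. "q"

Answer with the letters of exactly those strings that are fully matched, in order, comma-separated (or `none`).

A. "rpprp" → match
B → match
C. "r" → match
D. "rrprr" → match
E. "rq" → no match
F. "p" → match
G. "q" → match

A, B, C, D, F, G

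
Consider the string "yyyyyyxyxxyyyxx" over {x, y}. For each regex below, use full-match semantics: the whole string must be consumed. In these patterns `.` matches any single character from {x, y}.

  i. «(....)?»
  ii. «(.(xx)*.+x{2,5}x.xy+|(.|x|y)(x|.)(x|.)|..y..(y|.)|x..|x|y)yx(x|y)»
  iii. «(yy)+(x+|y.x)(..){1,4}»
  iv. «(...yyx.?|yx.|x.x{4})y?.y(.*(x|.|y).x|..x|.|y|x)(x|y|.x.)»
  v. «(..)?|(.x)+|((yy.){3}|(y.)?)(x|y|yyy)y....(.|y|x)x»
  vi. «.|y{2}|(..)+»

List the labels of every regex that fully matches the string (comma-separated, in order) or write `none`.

i → no match
ii → no match
iii → match
iv → no match
v → no match
vi → no match

iii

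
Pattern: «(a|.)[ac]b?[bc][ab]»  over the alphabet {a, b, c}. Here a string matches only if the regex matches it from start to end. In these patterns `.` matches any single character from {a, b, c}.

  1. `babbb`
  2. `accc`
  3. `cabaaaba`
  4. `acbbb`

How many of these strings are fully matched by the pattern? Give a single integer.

1 → match
2 → no match
3 → no match
4 → match
Total matched: 2

2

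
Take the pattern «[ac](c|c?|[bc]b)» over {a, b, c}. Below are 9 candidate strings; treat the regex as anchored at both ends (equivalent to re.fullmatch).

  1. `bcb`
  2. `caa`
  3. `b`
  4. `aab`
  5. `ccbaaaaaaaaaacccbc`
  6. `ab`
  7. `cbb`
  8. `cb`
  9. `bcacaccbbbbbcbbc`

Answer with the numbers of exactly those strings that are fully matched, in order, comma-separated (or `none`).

1 → no match
2 → no match
3 → no match
4 → no match
5 → no match
6 → no match
7 → match
8 → no match
9 → no match

7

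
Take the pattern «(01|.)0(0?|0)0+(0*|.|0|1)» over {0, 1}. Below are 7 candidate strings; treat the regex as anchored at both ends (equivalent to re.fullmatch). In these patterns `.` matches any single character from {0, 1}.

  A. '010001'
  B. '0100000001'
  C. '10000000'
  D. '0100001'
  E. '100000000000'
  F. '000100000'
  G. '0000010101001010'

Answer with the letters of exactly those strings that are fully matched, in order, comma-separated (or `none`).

A → match
B → match
C → match
D → match
E → match
F → no match
G → no match

A, B, C, D, E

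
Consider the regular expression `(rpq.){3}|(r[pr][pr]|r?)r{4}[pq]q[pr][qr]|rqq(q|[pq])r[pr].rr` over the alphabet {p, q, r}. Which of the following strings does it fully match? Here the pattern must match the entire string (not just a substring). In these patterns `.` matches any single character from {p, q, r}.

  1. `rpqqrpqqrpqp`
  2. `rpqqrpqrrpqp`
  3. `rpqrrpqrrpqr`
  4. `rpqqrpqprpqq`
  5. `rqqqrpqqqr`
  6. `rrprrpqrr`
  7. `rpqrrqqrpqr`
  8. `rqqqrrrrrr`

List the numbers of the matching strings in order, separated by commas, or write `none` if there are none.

1, 2, 3, 4

1 → match
2 → match
3 → match
4 → match
5 → no match
6 → no match
7 → no match
8 → no match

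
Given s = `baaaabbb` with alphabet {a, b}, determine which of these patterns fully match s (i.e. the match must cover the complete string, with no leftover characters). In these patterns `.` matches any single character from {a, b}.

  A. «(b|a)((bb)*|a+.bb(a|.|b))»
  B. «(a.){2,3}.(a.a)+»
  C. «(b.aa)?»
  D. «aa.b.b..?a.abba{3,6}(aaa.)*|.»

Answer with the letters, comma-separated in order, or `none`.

A

A → match
B → no match — must start with `a`
C → no match
D → no match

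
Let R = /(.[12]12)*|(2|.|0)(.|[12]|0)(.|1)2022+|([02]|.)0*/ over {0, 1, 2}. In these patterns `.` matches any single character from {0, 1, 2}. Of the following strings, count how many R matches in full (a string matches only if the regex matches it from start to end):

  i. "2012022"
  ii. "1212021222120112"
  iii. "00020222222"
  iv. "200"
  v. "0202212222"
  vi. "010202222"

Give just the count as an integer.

i → match
ii → match
iii → match
iv → match
v → no match
vi → match
Total matched: 5

5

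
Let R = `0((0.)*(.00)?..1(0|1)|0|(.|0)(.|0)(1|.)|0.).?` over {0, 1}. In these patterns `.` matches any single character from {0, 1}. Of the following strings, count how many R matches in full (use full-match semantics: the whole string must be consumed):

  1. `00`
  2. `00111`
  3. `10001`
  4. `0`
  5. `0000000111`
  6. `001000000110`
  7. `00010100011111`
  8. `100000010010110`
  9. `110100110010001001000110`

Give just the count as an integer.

4

1 → match
2 → match
3 → no match — must start with `0`
4 → no match
5 → match
6 → match
7 → no match
8 → no match — must start with `0`
9 → no match — must start with `0`
Total matched: 4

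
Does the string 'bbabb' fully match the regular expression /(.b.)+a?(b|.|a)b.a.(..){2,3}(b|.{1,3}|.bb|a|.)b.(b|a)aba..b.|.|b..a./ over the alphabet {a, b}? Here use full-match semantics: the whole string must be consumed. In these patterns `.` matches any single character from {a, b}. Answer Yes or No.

No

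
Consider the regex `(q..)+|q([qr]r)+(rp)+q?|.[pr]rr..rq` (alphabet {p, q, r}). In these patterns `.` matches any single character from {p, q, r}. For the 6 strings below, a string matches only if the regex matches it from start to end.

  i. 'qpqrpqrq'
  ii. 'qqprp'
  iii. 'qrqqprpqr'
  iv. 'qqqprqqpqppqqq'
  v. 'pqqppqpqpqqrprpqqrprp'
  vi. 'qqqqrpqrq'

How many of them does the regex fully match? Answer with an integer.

1

i → no match
ii → no match
iii → no match
iv → no match
v → no match
vi → match
Total matched: 1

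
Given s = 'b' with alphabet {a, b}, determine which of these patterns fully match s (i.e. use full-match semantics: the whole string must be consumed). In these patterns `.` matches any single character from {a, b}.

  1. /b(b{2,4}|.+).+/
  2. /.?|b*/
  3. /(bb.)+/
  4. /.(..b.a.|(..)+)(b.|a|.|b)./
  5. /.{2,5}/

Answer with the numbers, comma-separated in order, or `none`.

2

1 → no match
2 → match
3 → no match — must start with 'bb'
4 → no match
5 → no match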